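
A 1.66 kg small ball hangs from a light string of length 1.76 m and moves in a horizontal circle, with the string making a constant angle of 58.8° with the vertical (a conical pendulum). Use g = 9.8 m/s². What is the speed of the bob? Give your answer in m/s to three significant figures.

4.94 m/s

The radius of the circle is r = L sinθ = 1.76 × sin 58.8° = 1.505 m.
Horizontally T sinθ = mv²/r and vertically T cosθ = mg, so tanθ = v²/(rg).
v = √(r g tanθ) = √(1.505 × 9.8 × 1.651) = √24.36 = 4.936 m/s.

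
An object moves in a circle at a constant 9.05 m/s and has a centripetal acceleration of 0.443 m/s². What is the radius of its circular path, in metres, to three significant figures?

185 m

a_c = v²/r ⇒ r = v²/a_c = (9.05)²/0.443 = 81.90/0.443 = 184.9 m.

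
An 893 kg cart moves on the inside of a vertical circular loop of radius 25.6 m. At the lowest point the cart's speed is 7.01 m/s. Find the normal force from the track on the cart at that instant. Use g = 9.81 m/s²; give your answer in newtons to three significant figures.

At the lowest point, N points up (toward the centre) and the weight mg points down (away from the centre), so the net inward force is N − mg = mv²/r.
N = m(v²/r + g) = 893 × ((7.01)²/25.6 + 9.81) = 893 × (1.920 + 9.81) = 893 × 11.73 = 10470 N.

10500 N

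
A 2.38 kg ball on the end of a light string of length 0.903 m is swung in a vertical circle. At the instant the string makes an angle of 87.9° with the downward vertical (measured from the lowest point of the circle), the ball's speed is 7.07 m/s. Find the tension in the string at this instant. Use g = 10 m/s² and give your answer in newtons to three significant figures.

Take the radial direction toward the centre of the circle as positive. The component of the weight along the string toward the centre is −mg cos φ (φ measured from the bottom), so Newton's second law along the string gives T − mg cos φ = m v²/r.
cos 87.9° = 0.03664, so T = m(v²/r + g cos φ) = 2.38 × ((7.07)²/0.903 + 10.0 × 0.03664) = 2.38 × (55.35 + (0.3664)) = 2.38 × 55.72 = 132.6 N.

133 N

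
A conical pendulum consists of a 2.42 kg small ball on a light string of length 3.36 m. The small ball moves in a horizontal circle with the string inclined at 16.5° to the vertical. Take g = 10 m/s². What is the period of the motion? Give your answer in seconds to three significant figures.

r = L sinθ = 0.9543 m. From T sinθ = mω²r and T cosθ = mg: tanθ = ω²r/g, so ω² = g tanθ / r = g/(L cosθ).
ω = √(g/(L cosθ)) = √(10.0/(3.36 × 0.9588)) = √3.104 = 1.762 rad/s.
Period = 2π/ω = 3.566 s.

3.57 s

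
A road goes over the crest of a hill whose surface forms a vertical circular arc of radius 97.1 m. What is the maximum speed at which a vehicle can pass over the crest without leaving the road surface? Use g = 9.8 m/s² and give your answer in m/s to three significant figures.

30.8 m/s

At the crest the centre of the circle is below the vehicle, so the net downward (centripetal) force is mg − N = mv²/r.
The vehicle leaves the road when N → 0, giving v_max = √(g r) = √(9.8 × 97.1) = 30.85 m/s.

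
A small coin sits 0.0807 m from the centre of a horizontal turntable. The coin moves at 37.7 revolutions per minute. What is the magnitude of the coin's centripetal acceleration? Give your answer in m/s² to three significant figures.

ω = 37.7 rev/min × 2π/60 = 3.948 rad/s, so v = ωr = 3.948 × 0.0807 = 0.3186 m/s.
a_c = v²/r = (0.3186)²/0.0807 = 0.1015/0.0807 = 1.258 m/s².

1.26 m/s²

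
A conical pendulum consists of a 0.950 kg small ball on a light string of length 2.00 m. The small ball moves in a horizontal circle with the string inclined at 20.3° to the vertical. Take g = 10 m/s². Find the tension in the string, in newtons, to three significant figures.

Vertically the bob has no acceleration, so T cosθ = mg.
T = mg/cosθ = 0.950 × 10.0 / cos 20.3° = 9.500/0.9379 = 10.13 N.

10.1 N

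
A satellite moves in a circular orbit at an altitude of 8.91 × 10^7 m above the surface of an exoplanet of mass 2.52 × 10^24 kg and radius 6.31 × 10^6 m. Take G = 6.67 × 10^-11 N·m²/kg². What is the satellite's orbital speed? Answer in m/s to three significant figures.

1330 m/s

Orbital radius r = R + h = 6.31 × 10^6 + 8.91 × 10^7 = 9.541 × 10^7 m.
Gravity supplies the centripetal force: G M m / r² = m v² / r, so v = √(GM/r).
v = √(6.67 × 10^-11 × 2.52 × 10^24 / 9.541 × 10^7) = √(1.762 × 10^6) = 1327 m/s.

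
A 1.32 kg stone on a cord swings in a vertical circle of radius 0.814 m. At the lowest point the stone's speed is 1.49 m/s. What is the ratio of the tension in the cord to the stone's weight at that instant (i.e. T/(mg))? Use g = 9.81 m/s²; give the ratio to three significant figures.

1.28

At the bottom, T − mg = mv²/r, so T = m(v²/r + g) and T/(mg) = v²/(rg) + 1 = (1.49)²/(0.814 × 9.81) + 1 = 0.2780 + 1 = 1.278.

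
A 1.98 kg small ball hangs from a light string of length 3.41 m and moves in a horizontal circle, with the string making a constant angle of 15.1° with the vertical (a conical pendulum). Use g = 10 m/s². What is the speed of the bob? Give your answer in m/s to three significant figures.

The radius of the circle is r = L sinθ = 3.41 × sin 15.1° = 0.8883 m.
Horizontally T sinθ = mv²/r and vertically T cosθ = mg, so tanθ = v²/(rg).
v = √(r g tanθ) = √(0.8883 × 10.0 × 0.2698) = √2.397 = 1.548 m/s.

1.55 m/s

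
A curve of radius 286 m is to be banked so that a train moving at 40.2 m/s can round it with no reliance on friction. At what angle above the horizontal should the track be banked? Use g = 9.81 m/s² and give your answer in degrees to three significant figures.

29.9°

For a frictionless banked turn: horizontally N sinθ = mv²/r and vertically N cosθ = mg.
Dividing: tanθ = v²/(r g) = (40.2)²/(286 × 9.81) = 1616/2806 = 0.5760.
θ = arctan(0.5760) = 29.94°.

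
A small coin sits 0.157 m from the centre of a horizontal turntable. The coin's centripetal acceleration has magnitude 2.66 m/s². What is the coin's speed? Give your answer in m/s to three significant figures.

0.646 m/s

a_c = v²/r ⇒ v = √(a_c · r) = √(2.66 × 0.157) = √0.4176 = 0.6462 m/s.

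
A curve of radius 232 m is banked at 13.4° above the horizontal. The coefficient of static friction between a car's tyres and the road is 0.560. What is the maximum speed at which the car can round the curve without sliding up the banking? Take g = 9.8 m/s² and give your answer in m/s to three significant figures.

45.8 m/s

At the maximum speed, friction acts down the slope at its limiting value f = μN. Radially (horizontal, toward centre): N sinθ + μN cosθ = mv²/r. Vertically: N cosθ − μN sinθ = mg.
Dividing: v² = r g (sinθ + μcosθ)/(cosθ − μsinθ).
sinθ + μcosθ = 0.2317 + 0.560×0.9728 = 0.7765; cosθ − μsinθ = 0.9728 − 0.560×0.2317 = 0.8430.
v² = 232 × 9.8 × 0.7765/0.8430 = 2094 m²/s², so v = 45.76 m/s.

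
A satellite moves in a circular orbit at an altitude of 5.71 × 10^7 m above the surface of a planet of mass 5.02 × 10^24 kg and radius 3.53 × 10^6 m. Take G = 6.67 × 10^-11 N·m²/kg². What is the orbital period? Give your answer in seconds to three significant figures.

162000 s

r = R + h = 3.53 × 10^6 + 5.71 × 10^7 = 6.063 × 10^7 m. Gravity provides the centripetal force: G M m / r² = m v² / r ⇒ v = √(GM/r) = 2350 m/s.
T = 2πr/v = 2π × 6.063 × 10^7 / 2350 = 162100 s.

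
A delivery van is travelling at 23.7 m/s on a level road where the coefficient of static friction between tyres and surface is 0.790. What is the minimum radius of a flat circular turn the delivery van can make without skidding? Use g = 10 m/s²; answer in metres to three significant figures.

71.1 m

At the limit, μ_s m g = m v²/r, so r_min = v²/(μ_s g) = (23.7)²/(0.790 × 10.0) = 561.7/7.900 = 71.10 m.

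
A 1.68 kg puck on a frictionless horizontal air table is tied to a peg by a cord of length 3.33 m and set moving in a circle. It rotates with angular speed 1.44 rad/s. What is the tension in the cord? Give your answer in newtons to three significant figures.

v = ωr = 1.44 × 3.33 = 4.795 m/s.
The tension is the only horizontal force, so it supplies the full centripetal force: T = m v²/r = 1.68 × (4.795)²/3.33 = 1.68 × 22.99/3.33 = 11.60 N.

11.6 N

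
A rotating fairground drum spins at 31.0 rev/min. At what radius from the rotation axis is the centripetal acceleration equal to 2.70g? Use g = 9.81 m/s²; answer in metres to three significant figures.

ω = 31.0 rev/min × 2π/60 = 3.246 rad/s.
a_c = ω²r = 2.70g ⇒ r = 2.70 × 9.81 / (3.246)² = 26.49/10.54 = 2.513 m.

2.51 m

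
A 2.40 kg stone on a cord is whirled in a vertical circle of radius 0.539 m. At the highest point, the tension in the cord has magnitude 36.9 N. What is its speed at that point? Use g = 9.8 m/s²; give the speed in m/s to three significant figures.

3.68 m/s

At the top, T + mg = mv²/r, so v = √(r(T/m + g)) = √(0.539 × (36.9/2.40 + 9.8)) = √(0.539 × 25.18) = √13.57 = 3.684 m/s.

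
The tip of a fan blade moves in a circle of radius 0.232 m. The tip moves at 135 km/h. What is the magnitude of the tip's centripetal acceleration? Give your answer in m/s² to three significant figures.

v = 135 km/h = 135/3.6 = 37.50 m/s.
a_c = v²/r = (37.50)²/0.232 = 1406/0.232 = 6061 m/s².

6060 m/s²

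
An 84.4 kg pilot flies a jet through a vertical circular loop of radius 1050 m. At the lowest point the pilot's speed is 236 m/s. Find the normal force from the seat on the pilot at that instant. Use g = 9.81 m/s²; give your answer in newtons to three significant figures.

At the lowest point, N points up (toward the centre) and the weight mg points down (away from the centre), so the net inward force is N − mg = mv²/r.
N = m(v²/r + g) = 84.4 × ((236)²/1050 + 9.81) = 84.4 × (53.04 + 9.81) = 84.4 × 62.85 = 5305 N.

5300 N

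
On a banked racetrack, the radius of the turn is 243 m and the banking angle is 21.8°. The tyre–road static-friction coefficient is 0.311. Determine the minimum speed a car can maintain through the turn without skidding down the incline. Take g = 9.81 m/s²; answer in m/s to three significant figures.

At the minimum speed, friction acts up the slope at its limiting value f = μN. Radially (horizontal, toward centre): N sinθ − μN cosθ = mv²/r. Vertically: N cosθ + μN sinθ = mg.
Dividing: v² = r g (sinθ − μcosθ)/(cosθ + μsinθ).
sinθ − μcosθ = 0.3714 − 0.311×0.9285 = 0.08261; cosθ + μsinθ = 0.9285 + 0.311×0.3714 = 1.044.
v² = 243 × 9.81 × 0.08261/1.044 = 188.6 m²/s², so v = 13.73 m/s.

13.7 m/s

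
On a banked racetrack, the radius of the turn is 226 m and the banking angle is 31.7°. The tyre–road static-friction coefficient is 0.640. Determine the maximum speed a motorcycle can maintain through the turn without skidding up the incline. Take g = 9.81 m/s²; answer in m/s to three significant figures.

At the maximum speed, friction acts down the slope at its limiting value f = μN. Radially (horizontal, toward centre): N sinθ + μN cosθ = mv²/r. Vertically: N cosθ − μN sinθ = mg.
Dividing: v² = r g (sinθ + μcosθ)/(cosθ − μsinθ).
sinθ + μcosθ = 0.5255 + 0.640×0.8508 = 1.070; cosθ − μsinθ = 0.8508 − 0.640×0.5255 = 0.5145.
v² = 226 × 9.81 × 1.070/0.5145 = 4611 m²/s², so v = 67.90 m/s.

67.9 m/s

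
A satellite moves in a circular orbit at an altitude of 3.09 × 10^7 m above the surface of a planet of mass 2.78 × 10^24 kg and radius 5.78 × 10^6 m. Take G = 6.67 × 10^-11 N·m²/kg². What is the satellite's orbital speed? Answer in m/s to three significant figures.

Orbital radius r = R + h = 5.78 × 10^6 + 3.09 × 10^7 = 3.668 × 10^7 m.
Gravity supplies the centripetal force: G M m / r² = m v² / r, so v = √(GM/r).
v = √(6.67 × 10^-11 × 2.78 × 10^24 / 3.668 × 10^7) = √(5.055 × 10^6) = 2248 m/s.

2250 m/s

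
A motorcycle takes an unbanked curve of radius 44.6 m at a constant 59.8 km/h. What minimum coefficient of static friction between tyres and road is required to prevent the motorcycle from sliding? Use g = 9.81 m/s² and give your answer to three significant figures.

v = 59.8/3.6 = 16.61 m/s.
Friction provides the centripetal force: μ_s m g = m v²/r, so μ_s = v²/(g r) = (16.61)²/(9.81 × 44.6) = 275.9/437.5 = 0.6307.

0.631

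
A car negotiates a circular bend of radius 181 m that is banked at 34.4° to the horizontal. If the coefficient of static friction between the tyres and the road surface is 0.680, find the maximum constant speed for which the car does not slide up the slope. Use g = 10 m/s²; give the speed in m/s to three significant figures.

At the maximum speed, friction acts down the slope at its limiting value f = μN. Radially (horizontal, toward centre): N sinθ + μN cosθ = mv²/r. Vertically: N cosθ − μN sinθ = mg.
Dividing: v² = r g (sinθ + μcosθ)/(cosθ − μsinθ).
sinθ + μcosθ = 0.5650 + 0.680×0.8251 = 1.126; cosθ − μsinθ = 0.8251 − 0.680×0.5650 = 0.4409.
v² = 181 × 10.0 × 1.126/0.4409 = 4622 m²/s², so v = 67.99 m/s.

68.0 m/s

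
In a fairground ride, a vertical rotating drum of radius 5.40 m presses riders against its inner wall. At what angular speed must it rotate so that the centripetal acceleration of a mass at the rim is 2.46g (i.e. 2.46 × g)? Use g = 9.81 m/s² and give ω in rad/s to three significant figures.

2.11 rad/s

Centripetal acceleration a_c = ω²r. Setting ω²r = 2.46g:
ω = √(2.46g / r) = √(2.46 × 9.81 / 5.40) = √4.469 = 2.114 rad/s.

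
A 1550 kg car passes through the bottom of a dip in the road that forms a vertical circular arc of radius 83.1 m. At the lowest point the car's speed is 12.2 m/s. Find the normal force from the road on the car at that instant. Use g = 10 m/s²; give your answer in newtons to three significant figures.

18300 N

At the lowest point, N points up (toward the centre) and the weight mg points down (away from the centre), so the net inward force is N − mg = mv²/r.
N = m(v²/r + g) = 1550 × ((12.2)²/83.1 + 10.0) = 1550 × (1.791 + 10.0) = 1550 × 11.79 = 18280 N.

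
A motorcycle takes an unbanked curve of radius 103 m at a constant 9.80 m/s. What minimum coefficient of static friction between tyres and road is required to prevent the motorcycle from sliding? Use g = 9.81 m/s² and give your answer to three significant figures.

Friction provides the centripetal force: μ_s m g = m v²/r, so μ_s = v²/(g r) = (9.800)²/(9.81 × 103) = 96.04/1010 = 0.09505.

0.0950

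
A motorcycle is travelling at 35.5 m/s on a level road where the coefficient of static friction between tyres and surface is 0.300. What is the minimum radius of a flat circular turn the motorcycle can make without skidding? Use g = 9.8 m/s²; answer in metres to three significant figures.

At the limit, μ_s m g = m v²/r, so r_min = v²/(μ_s g) = (35.5)²/(0.300 × 9.8) = 1260/2.940 = 428.7 m.

429 m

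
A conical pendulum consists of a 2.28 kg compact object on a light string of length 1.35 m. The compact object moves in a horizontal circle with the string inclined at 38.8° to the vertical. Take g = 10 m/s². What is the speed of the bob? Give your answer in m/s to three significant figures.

The radius of the circle is r = L sinθ = 1.35 × sin 38.8° = 0.8459 m.
Horizontally T sinθ = mv²/r and vertically T cosθ = mg, so tanθ = v²/(rg).
v = √(r g tanθ) = √(0.8459 × 10.0 × 0.8040) = √6.801 = 2.608 m/s.

2.61 m/s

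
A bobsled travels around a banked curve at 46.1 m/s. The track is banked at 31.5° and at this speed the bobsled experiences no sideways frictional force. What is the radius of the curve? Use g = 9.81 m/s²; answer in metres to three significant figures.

354 m

Frictionless banking: tanθ = v²/(rg), so r = v²/(g tanθ).
r = (46.1)²/(9.81 × tan 31.5°) = 2125/(9.81 × 0.6128) = 2125/6.012 = 353.5 m.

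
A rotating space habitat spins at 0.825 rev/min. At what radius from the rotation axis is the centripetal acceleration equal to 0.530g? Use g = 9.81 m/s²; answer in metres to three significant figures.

ω = 0.825 rev/min × 2π/60 = 0.08639 rad/s.
a_c = ω²r = 0.530g ⇒ r = 0.530 × 9.81 / (0.08639)² = 5.199/0.007464 = 696.6 m.

697 m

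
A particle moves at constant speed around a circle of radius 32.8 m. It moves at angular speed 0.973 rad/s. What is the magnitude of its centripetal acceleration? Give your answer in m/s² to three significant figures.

v = ωr = 0.973 × 32.8 = 31.91 m/s.
a_c = v²/r = (31.91)²/32.8 = 1019/32.8 = 31.05 m/s².

31.1 m/s²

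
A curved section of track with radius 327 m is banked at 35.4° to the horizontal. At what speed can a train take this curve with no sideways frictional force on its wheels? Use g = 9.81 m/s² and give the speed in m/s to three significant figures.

47.7 m/s

On a frictionless banked curve, N sinθ = mv²/r and N cosθ = mg, so tanθ = v²/(rg).
v = √(r g tanθ) = √(327 × 9.81 × tan 35.4°) = √(327 × 9.81 × 0.7107) = √2280 = 47.75 m/s.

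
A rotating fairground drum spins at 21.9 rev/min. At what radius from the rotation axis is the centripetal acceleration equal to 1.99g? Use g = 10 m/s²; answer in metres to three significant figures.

3.78 m

ω = 21.9 rev/min × 2π/60 = 2.293 rad/s.
a_c = ω²r = 1.99g ⇒ r = 1.99 × 10.0 / (2.293)² = 19.90/5.260 = 3.784 m.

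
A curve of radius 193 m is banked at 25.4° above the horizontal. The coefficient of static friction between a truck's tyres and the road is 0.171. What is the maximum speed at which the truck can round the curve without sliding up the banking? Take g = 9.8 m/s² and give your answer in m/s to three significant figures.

36.5 m/s

At the maximum speed, friction acts down the slope at its limiting value f = μN. Radially (horizontal, toward centre): N sinθ + μN cosθ = mv²/r. Vertically: N cosθ − μN sinθ = mg.
Dividing: v² = r g (sinθ + μcosθ)/(cosθ − μsinθ).
sinθ + μcosθ = 0.4289 + 0.171×0.9033 = 0.5834; cosθ − μsinθ = 0.9033 − 0.171×0.4289 = 0.8300.
v² = 193 × 9.8 × 0.5834/0.8300 = 1329 m²/s², so v = 36.46 m/s.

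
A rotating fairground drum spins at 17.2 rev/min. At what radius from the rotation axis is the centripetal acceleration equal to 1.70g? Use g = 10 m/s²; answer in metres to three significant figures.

5.24 m

ω = 17.2 rev/min × 2π/60 = 1.801 rad/s.
a_c = ω²r = 1.70g ⇒ r = 1.70 × 10.0 / (1.801)² = 17.00/3.244 = 5.240 m.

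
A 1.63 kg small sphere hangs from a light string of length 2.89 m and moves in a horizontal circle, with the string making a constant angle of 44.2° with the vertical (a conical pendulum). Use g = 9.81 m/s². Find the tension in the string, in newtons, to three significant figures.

22.3 N

Vertically the bob has no acceleration, so T cosθ = mg.
T = mg/cosθ = 1.63 × 9.81 / cos 44.2° = 15.99/0.7169 = 22.30 N.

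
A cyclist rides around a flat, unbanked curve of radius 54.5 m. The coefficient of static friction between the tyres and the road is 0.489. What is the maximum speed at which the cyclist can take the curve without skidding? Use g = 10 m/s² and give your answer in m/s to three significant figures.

16.3 m/s

The only inward force on a level bend is static friction, so at the limit f_s = μ_s N = μ_s m g = m v²/r.
Mass cancels: v_max = √(μ_s g r) = √(0.489 × 10.0 × 54.5) = √266.5 = 16.32 m/s.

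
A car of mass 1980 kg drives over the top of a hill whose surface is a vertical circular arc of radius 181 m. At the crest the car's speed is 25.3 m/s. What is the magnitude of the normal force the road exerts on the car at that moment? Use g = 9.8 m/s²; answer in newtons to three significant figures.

12400 N

At the crest the centripetal acceleration points downward (toward the centre of the arc), so mg − N = mv²/r.
N = m(g − v²/r) = 1980 × (9.8 − (25.3)²/181) = 1980 × (9.8 − 3.536) = 1980 × 6.264 = 12400 N.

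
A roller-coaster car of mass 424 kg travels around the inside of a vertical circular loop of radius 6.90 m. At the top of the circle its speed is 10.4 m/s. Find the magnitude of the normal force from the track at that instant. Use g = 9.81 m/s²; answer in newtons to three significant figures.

At the top, both N and the weight mg point inward (toward the centre), so N + mg = mv²/r.
N = m(v²/r − g) = 424 × ((10.4)²/6.90 − 9.81) = 424 × (15.68 − 9.81) = 424 × 5.865 = 2487 N.

2490 N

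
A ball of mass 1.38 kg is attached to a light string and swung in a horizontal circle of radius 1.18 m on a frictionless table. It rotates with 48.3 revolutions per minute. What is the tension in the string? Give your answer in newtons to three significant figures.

41.7 N

ω = 48.3 rev/min × 2π/60 = 5.058 rad/s, so v = ωr = 5.058 × 1.18 = 5.968 m/s.
The tension is the only horizontal force, so it supplies the full centripetal force: T = m v²/r = 1.38 × (5.968)²/1.18 = 1.38 × 35.62/1.18 = 41.66 N.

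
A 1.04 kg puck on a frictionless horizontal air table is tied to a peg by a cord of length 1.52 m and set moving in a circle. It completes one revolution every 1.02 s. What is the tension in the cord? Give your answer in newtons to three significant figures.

60.0 N

v = 2πr/T = 2π × 1.52/1.02 = 9.363 m/s.
The tension is the only horizontal force, so it supplies the full centripetal force: T = m v²/r = 1.04 × (9.363)²/1.52 = 1.04 × 87.67/1.52 = 59.98 N.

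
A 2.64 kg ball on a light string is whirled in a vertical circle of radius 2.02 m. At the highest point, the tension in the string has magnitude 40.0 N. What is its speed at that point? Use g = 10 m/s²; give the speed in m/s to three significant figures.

7.13 m/s

At the top, T + mg = mv²/r, so v = √(r(T/m + g)) = √(2.02 × (40.0/2.64 + 10.0)) = √(2.02 × 25.15) = √50.81 = 7.128 m/s.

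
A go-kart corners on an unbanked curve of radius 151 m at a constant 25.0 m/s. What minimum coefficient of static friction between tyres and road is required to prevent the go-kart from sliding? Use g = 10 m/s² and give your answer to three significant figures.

0.414

Friction provides the centripetal force: μ_s m g = m v²/r, so μ_s = v²/(g r) = (25.00)²/(10.0 × 151) = 625.0/1510 = 0.4139.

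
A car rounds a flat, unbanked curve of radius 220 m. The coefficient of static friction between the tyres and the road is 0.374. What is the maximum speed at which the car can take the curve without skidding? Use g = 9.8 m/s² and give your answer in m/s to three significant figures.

The only inward force on a level bend is static friction, so at the limit f_s = μ_s N = μ_s m g = m v²/r.
Mass cancels: v_max = √(μ_s g r) = √(0.374 × 9.8 × 220) = √806.3 = 28.40 m/s.

28.4 m/s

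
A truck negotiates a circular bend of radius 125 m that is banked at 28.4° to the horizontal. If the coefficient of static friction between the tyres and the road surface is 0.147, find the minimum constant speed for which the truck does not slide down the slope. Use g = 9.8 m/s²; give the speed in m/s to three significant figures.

21.1 m/s

At the minimum speed, friction acts up the slope at its limiting value f = μN. Radially (horizontal, toward centre): N sinθ − μN cosθ = mv²/r. Vertically: N cosθ + μN sinθ = mg.
Dividing: v² = r g (sinθ − μcosθ)/(cosθ + μsinθ).
sinθ − μcosθ = 0.4756 − 0.147×0.8796 = 0.3463; cosθ + μsinθ = 0.8796 + 0.147×0.4756 = 0.9496.
v² = 125 × 9.8 × 0.3463/0.9496 = 446.8 m²/s², so v = 21.14 m/s.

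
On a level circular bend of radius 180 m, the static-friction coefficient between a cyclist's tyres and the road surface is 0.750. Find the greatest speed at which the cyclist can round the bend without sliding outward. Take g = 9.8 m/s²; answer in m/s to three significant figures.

The only inward force on a level bend is static friction, so at the limit f_s = μ_s N = μ_s m g = m v²/r.
Mass cancels: v_max = √(μ_s g r) = √(0.750 × 9.8 × 180) = √1323 = 36.37 m/s.

36.4 m/s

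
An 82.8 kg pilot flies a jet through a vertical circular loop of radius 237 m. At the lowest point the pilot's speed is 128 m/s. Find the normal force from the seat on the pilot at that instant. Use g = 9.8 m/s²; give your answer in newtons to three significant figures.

6540 N

At the lowest point, N points up (toward the centre) and the weight mg points down (away from the centre), so the net inward force is N − mg = mv²/r.
N = m(v²/r + g) = 82.8 × ((128)²/237 + 9.8) = 82.8 × (69.13 + 9.8) = 82.8 × 78.93 = 6535 N.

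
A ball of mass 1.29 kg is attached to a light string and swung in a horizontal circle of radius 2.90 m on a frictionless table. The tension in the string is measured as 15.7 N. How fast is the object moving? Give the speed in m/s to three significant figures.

T = m v²/r ⇒ v = √(T r / m) = √(15.7 × 2.90 / 1.29) = √35.29 = 5.941 m/s.

5.94 m/s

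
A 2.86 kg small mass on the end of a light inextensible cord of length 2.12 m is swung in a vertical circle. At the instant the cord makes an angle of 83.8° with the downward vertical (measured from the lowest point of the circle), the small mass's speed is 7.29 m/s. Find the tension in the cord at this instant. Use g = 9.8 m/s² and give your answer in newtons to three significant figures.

Take the radial direction toward the centre of the circle as positive. The component of the weight along the string toward the centre is −mg cos φ (φ measured from the bottom), so Newton's second law along the string gives T − mg cos φ = m v²/r.
cos 83.8° = 0.1080, so T = m(v²/r + g cos φ) = 2.86 × ((7.29)²/2.12 + 9.8 × 0.1080) = 2.86 × (25.07 + (1.058)) = 2.86 × 26.13 = 74.72 N.

74.7 N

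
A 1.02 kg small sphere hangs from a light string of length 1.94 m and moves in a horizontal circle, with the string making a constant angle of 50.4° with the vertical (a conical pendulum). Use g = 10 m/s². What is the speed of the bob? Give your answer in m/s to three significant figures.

4.25 m/s

The radius of the circle is r = L sinθ = 1.94 × sin 50.4° = 1.495 m.
Horizontally T sinθ = mv²/r and vertically T cosθ = mg, so tanθ = v²/(rg).
v = √(r g tanθ) = √(1.495 × 10.0 × 1.209) = √18.07 = 4.251 m/s.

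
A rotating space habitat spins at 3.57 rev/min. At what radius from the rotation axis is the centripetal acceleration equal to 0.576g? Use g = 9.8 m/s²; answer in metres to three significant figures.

ω = 3.57 rev/min × 2π/60 = 0.3738 rad/s.
a_c = ω²r = 0.576g ⇒ r = 0.576 × 9.8 / (0.3738)² = 5.645/0.1398 = 40.39 m.

40.4 m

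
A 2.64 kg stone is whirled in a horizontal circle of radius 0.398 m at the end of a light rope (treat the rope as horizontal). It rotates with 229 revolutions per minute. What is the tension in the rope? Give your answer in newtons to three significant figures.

ω = 229 rev/min × 2π/60 = 23.98 rad/s, so v = ωr = 23.98 × 0.398 = 9.544 m/s.
The tension is the only horizontal force, so it supplies the full centripetal force: T = m v²/r = 2.64 × (9.544)²/0.398 = 2.64 × 91.09/0.398 = 604.2 N.

604 N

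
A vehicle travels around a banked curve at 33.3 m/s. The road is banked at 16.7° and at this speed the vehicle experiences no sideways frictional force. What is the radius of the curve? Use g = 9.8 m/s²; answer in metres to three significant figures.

377 m

Frictionless banking: tanθ = v²/(rg), so r = v²/(g tanθ).
r = (33.3)²/(9.8 × tan 16.7°) = 1109/(9.8 × 0.3000) = 1109/2.940 = 377.2 m.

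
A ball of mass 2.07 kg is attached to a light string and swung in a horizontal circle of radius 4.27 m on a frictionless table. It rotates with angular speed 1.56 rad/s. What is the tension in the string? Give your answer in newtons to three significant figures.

21.5 N

v = ωr = 1.56 × 4.27 = 6.661 m/s.
The tension is the only horizontal force, so it supplies the full centripetal force: T = m v²/r = 2.07 × (6.661)²/4.27 = 2.07 × 44.37/4.27 = 21.51 N.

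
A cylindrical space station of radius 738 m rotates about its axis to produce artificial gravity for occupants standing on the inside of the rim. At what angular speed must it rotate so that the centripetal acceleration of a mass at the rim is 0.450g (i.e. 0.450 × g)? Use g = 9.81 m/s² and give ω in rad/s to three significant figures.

Centripetal acceleration a_c = ω²r. Setting ω²r = 0.450g:
ω = √(0.450g / r) = √(0.450 × 9.81 / 738) = √0.005982 = 0.07734 rad/s.

0.0773 rad/s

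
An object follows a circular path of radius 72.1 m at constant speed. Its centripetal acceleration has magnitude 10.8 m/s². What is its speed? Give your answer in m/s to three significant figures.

27.9 m/s

a_c = v²/r ⇒ v = √(a_c · r) = √(10.8 × 72.1) = √778.7 = 27.90 m/s.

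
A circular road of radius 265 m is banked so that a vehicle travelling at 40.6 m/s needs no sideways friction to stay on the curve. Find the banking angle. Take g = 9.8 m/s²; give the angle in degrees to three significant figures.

32.4°

With no friction, the horizontal component of the normal force provides the centripetal force: N sinθ = mv²/r, while N cosθ = mg vertically.
Dividing: tanθ = v²/(r g) = (40.6)²/(265 × 9.8) = 1648/2597 = 0.6347.
θ = arctan(0.6347) = 32.40°.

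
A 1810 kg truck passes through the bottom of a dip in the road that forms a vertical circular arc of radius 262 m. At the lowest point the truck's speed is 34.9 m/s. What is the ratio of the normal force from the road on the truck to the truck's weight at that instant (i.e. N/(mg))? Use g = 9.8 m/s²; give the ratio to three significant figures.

1.47

At the bottom, N − mg = mv²/r, so N = m(v²/r + g) and N/(mg) = v²/(rg) + 1 = (34.9)²/(262 × 9.8) + 1 = 0.4744 + 1 = 1.474.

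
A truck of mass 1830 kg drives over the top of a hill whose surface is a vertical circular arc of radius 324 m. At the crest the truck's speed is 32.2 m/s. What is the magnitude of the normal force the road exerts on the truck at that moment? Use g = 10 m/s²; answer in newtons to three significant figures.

12400 N

At the crest the centripetal acceleration points downward (toward the centre of the arc), so mg − N = mv²/r.
N = m(g − v²/r) = 1830 × (10.0 − (32.2)²/324) = 1830 × (10.0 − 3.200) = 1830 × 6.800 = 12440 N.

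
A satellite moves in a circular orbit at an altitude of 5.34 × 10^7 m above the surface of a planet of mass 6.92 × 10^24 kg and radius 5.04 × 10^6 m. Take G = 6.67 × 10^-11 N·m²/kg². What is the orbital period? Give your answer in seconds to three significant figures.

r = R + h = 5.04 × 10^6 + 5.34 × 10^7 = 5.844 × 10^7 m. Gravity provides the centripetal force: G M m / r² = m v² / r ⇒ v = √(GM/r) = 2810 m/s.
T = 2πr/v = 2π × 5.844 × 10^7 / 2810 = 130700 s.

131000 s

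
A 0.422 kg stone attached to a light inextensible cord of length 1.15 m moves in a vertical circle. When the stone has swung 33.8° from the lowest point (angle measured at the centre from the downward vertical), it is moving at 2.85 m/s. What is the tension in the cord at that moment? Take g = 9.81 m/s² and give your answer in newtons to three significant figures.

6.42 N

Take the radial direction toward the centre of the circle as positive. The component of the weight along the string toward the centre is −mg cos φ (φ measured from the bottom), so Newton's second law along the string gives T − mg cos φ = m v²/r.
cos 33.8° = 0.8310, so T = m(v²/r + g cos φ) = 0.422 × ((2.85)²/1.15 + 9.81 × 0.8310) = 0.422 × (7.063 + (8.152)) = 0.422 × 15.22 = 6.421 N.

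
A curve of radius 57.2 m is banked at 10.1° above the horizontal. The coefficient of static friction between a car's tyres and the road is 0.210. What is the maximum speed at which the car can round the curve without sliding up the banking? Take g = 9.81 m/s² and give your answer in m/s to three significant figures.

At the maximum speed, friction acts down the slope at its limiting value f = μN. Radially (horizontal, toward centre): N sinθ + μN cosθ = mv²/r. Vertically: N cosθ − μN sinθ = mg.
Dividing: v² = r g (sinθ + μcosθ)/(cosθ − μsinθ).
sinθ + μcosθ = 0.1754 + 0.210×0.9845 = 0.3821; cosθ − μsinθ = 0.9845 − 0.210×0.1754 = 0.9477.
v² = 57.2 × 9.81 × 0.3821/0.9477 = 226.3 m²/s², so v = 15.04 m/s.

15.0 m/s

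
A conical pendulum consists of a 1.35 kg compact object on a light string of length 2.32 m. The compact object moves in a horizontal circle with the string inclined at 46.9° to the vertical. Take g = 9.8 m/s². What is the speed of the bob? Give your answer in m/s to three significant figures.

The radius of the circle is r = L sinθ = 2.32 × sin 46.9° = 1.694 m.
Horizontally T sinθ = mv²/r and vertically T cosθ = mg, so tanθ = v²/(rg).
v = √(r g tanθ) = √(1.694 × 9.8 × 1.069) = √17.74 = 4.212 m/s.

4.21 m/s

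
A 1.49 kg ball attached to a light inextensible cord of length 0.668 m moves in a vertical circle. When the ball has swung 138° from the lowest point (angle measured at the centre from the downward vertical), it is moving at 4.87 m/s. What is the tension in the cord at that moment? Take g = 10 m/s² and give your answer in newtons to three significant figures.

41.8 N

Take the radial direction toward the centre of the circle as positive. The component of the weight along the string toward the centre is −mg cos φ (φ measured from the bottom), so Newton's second law along the string gives T − mg cos φ = m v²/r.
cos 138° = -0.7431, so T = m(v²/r + g cos φ) = 1.49 × ((4.87)²/0.668 + 10.0 × -0.7431) = 1.49 × (35.50 + (-7.431)) = 1.49 × 28.07 = 41.83 N.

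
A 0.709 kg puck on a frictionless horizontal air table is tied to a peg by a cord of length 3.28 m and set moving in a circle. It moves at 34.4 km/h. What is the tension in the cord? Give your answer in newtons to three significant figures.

19.7 N

v = 34.4 km/h = 34.4/3.6 = 9.556 m/s.
The tension is the only horizontal force, so it supplies the full centripetal force: T = m v²/r = 0.709 × (9.556)²/3.28 = 0.709 × 91.31/3.28 = 19.74 N.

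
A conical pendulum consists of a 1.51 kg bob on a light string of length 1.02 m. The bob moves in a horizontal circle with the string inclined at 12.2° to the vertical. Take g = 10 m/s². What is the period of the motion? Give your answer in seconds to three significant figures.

1.98 s

r = L sinθ = 0.2156 m. From T sinθ = mω²r and T cosθ = mg: tanθ = ω²r/g, so ω² = g tanθ / r = g/(L cosθ).
ω = √(g/(L cosθ)) = √(10.0/(1.02 × 0.9774)) = √10.03 = 3.167 rad/s.
Period = 2π/ω = 1.984 s.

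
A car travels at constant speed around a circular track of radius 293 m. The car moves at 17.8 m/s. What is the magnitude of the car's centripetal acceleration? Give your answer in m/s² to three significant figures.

a_c = v²/r = (17.80)²/293 = 316.8/293 = 1.081 m/s².

1.08 m/s²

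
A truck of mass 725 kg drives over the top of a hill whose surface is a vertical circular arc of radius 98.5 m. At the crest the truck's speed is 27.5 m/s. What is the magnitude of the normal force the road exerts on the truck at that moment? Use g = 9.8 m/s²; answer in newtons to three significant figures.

At the crest the centripetal acceleration points downward (toward the centre of the arc), so mg − N = mv²/r.
N = m(g − v²/r) = 725 × (9.8 − (27.5)²/98.5) = 725 × (9.8 − 7.678) = 725 × 2.122 = 1539 N.

1540 N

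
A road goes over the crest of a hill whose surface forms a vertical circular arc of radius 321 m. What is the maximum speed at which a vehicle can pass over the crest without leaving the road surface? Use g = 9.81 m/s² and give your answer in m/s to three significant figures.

56.1 m/s

At the crest the centre of the circle is below the vehicle, so the net downward (centripetal) force is mg − N = mv²/r.
The vehicle leaves the road when N → 0, giving v_max = √(g r) = √(9.81 × 321) = 56.12 m/s.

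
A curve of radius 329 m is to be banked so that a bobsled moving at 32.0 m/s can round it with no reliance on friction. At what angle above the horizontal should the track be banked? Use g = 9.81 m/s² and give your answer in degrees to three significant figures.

For a frictionless banked turn: horizontally N sinθ = mv²/r and vertically N cosθ = mg.
Dividing: tanθ = v²/(r g) = (32.0)²/(329 × 9.81) = 1024/3227 = 0.3173.
θ = arctan(0.3173) = 17.60°.

17.6°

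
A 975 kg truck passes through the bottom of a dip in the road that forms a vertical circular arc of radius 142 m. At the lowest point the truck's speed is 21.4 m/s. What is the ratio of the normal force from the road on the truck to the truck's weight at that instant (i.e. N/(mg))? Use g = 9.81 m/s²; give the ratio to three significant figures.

1.33

At the bottom, N − mg = mv²/r, so N = m(v²/r + g) and N/(mg) = v²/(rg) + 1 = (21.4)²/(142 × 9.81) + 1 = 0.3288 + 1 = 1.329.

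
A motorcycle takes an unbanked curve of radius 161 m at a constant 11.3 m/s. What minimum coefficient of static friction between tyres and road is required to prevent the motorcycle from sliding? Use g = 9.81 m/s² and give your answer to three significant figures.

Friction provides the centripetal force: μ_s m g = m v²/r, so μ_s = v²/(g r) = (11.30)²/(9.81 × 161) = 127.7/1579 = 0.08085.

0.0808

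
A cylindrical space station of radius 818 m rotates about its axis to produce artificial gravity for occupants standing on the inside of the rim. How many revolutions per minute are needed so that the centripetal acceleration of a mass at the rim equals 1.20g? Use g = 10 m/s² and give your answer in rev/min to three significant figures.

1.16 rev/min

Require ω²r = 1.20g, so ω = √(1.20 × 10.0/818) = 0.1211 rad/s.
In rev/min: ω × 60/(2π) = 0.1211 × 60/(2π) = 1.157 rev/min.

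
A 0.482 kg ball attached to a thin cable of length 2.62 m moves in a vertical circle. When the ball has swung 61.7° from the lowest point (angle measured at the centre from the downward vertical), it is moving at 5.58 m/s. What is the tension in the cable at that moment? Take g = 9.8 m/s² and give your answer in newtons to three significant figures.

7.97 N

Take the radial direction toward the centre of the circle as positive. The component of the weight along the string toward the centre is −mg cos φ (φ measured from the bottom), so Newton's second law along the string gives T − mg cos φ = m v²/r.
cos 61.7° = 0.4741, so T = m(v²/r + g cos φ) = 0.482 × ((5.58)²/2.62 + 9.8 × 0.4741) = 0.482 × (11.88 + (4.646)) = 0.482 × 16.53 = 7.968 N.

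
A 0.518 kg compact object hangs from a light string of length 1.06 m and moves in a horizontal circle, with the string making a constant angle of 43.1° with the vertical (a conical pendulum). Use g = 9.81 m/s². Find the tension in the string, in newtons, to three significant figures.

6.96 N

Vertically the bob has no acceleration, so T cosθ = mg.
T = mg/cosθ = 0.518 × 9.81 / cos 43.1° = 5.082/0.7302 = 6.960 N.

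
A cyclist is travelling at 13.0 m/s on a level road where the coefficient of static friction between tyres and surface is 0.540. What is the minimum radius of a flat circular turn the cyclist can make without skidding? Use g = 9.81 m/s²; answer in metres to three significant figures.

At the limit, μ_s m g = m v²/r, so r_min = v²/(μ_s g) = (13.0)²/(0.540 × 9.81) = 169.0/5.297 = 31.90 m.

31.9 m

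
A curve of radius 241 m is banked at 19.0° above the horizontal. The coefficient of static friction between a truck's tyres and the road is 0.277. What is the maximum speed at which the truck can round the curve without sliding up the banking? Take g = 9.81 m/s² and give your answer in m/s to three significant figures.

40.3 m/s

At the maximum speed, friction acts down the slope at its limiting value f = μN. Radially (horizontal, toward centre): N sinθ + μN cosθ = mv²/r. Vertically: N cosθ − μN sinθ = mg.
Dividing: v² = r g (sinθ + μcosθ)/(cosθ − μsinθ).
sinθ + μcosθ = 0.3256 + 0.277×0.9455 = 0.5875; cosθ − μsinθ = 0.9455 − 0.277×0.3256 = 0.8553.
v² = 241 × 9.81 × 0.5875/0.8553 = 1624 m²/s², so v = 40.30 m/s.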